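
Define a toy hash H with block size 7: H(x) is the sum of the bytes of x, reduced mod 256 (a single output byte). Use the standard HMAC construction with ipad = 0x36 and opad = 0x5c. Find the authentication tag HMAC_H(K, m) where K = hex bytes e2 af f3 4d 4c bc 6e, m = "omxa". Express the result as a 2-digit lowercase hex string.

Key hex bytes e2 af f3 4d 4c bc 6e is exactly B = 7 bytes: K' = e2 af f3 4d 4c bc 6e.
K' ⊕ ipad = d4 99 c5 7b 7a 8a 58.  K' ⊕ opad = be f3 af 11 10 e0 32.
Inner input = (K'⊕ipad) ∥ m = d4 99 c5 7b 7a 8a 58 ∥ 6f 6d 78 61.
Inner hash: sum = 212+153+197+123+122+138+88+111+109+120+97 = 1470; mod 256 = 190 → be.
Outer input = (K'⊕opad) ∥ inner = be f3 af 11 10 e0 32 ∥ be.
Outer hash (tag): sum = 190+243+175+17+16+224+50+190 = 1105; mod 256 = 81 → 51.

51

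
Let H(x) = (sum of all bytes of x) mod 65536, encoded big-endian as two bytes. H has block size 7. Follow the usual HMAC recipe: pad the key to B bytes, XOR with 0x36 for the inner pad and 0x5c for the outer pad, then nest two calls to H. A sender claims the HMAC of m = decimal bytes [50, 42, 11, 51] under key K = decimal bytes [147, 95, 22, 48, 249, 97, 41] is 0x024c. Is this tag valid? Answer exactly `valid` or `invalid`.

Key decimal bytes [147, 95, 22, 48, 249, 97, 41] = 93 5f 16 30 f9 61 29 is exactly B = 7 bytes: K' = 93 5f 16 30 f9 61 29.
K' ⊕ ipad = a5 69 20 06 cf 57 1f; K' ⊕ opad = cf 03 4a 6c a5 3d 75.
Inner hash: sum = 165+105+32+6+207+87+31+50+42+11+51 = 787 → 03 13.
Outer hash (recomputed tag): sum = 207+3+74+108+165+61+117+3+19 = 757 → 02 f5.
Recomputed tag = 02f5; claimed = 024c → mismatch.

invalid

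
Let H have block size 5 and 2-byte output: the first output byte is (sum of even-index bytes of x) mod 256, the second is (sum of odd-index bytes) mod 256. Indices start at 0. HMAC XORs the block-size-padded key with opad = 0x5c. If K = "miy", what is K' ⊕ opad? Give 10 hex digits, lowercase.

3135255c5c

Key "miy" = 6d 69 79 is 3 bytes ≤ B = 5; zero-pad to 5 bytes: K' = 6d 69 79 00 00.
XOR each byte with 0x5c: 6d⊕5c=31, 69⊕5c=35, 79⊕5c=25, 00⊕5c=5c, 00⊕5c=5c.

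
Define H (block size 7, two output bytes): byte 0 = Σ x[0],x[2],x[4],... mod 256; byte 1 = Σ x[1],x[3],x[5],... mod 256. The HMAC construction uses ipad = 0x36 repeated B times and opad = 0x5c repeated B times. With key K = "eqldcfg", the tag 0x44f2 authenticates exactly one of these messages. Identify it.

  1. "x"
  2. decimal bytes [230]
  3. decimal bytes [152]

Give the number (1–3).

Key "eqldcfg" = 65 71 6c 64 63 66 67 is exactly B = 7 bytes: K' = 65 71 6c 64 63 66 67.
K' ⊕ ipad = 53 47 5a 52 55 50 51; K' ⊕ opad = 39 2d 30 38 3f 3a 3b.
m1: inner = H(53 47 5a 52 55 50 51 78) = 53 61; tag = H(39 2d 30 38 3f 3a 3b 53 61) = 44f2 ← matches
m2: inner = H(53 47 5a 52 55 50 51 e6) = 53 cf; tag = H(39 2d 30 38 3f 3a 3b 53 cf) = b2f2
m3: inner = H(53 47 5a 52 55 50 51 98) = 53 81; tag = H(39 2d 30 38 3f 3a 3b 53 81) = 64f2

1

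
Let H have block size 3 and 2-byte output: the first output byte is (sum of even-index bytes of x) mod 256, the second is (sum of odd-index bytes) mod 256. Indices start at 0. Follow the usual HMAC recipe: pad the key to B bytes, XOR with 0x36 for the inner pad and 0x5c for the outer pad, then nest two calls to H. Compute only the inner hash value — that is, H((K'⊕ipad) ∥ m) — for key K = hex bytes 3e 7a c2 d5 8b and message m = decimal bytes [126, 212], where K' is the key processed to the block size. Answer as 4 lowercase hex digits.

Key hex bytes 3e 7a c2 d5 8b is 5 bytes > B = 3, so hash it first: H(key) = 8b 4f, then zero-pad to 3 bytes: K' = 8b 4f 00.
K' ⊕ ipad = bd 79 36.
Inner input = bd 79 36 ∥ 7e d4.
Inner hash: even-index sum = 455 mod 256 = 199; odd-index sum = 247 mod 256 = 247 → c7 f7.

c7f7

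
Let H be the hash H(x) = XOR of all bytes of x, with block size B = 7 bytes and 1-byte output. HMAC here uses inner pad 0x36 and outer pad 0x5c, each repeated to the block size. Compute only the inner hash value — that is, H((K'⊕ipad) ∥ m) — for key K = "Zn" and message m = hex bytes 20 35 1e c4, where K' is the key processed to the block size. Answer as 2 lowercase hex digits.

Key "Zn" = 5a 6e is 2 bytes ≤ B = 7; zero-pad to 7 bytes: K' = 5a 6e 00 00 00 00 00.
K' ⊕ ipad = 6c 58 36 36 36 36 36.
Inner input = 6c 58 36 36 36 36 36 ∥ 20 35 1e c4.
Inner hash: XOR 6c⊕58⊕36⊕36⊕36⊕36⊕36⊕20⊕35⊕1e⊕c4 = cd.

cd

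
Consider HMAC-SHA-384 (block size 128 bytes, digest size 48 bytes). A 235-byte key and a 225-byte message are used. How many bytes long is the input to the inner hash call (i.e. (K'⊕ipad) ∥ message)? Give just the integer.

353

Key is 235 > 128 bytes, so it is hashed to 48 bytes then zero-padded to 128: |K'| = 128.
Inner input = (K'⊕ipad) ∥ m → 128 + 225 = 353 bytes.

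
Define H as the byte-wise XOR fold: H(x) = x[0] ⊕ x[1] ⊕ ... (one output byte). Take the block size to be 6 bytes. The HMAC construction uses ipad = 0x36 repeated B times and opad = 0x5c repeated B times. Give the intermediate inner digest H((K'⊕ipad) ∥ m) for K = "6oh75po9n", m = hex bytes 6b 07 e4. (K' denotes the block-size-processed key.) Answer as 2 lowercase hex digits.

f3

Key "6oh75po9n" = 36 6f 68 37 35 70 6f 39 6e is 9 bytes > B = 6, so hash it first: H(key) = 7b, then zero-pad to 6 bytes: K' = 7b 00 00 00 00 00.
K' ⊕ ipad = 4d 36 36 36 36 36.
Inner input = 4d 36 36 36 36 36 ∥ 6b 07 e4.
Inner hash: XOR 4d⊕36⊕36⊕36⊕36⊕36⊕6b⊕07⊕e4 = f3.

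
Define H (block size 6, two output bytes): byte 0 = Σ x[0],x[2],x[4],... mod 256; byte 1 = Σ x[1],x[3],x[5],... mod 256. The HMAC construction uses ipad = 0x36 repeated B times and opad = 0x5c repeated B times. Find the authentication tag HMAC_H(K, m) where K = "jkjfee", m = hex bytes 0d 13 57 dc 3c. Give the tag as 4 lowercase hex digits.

5099

Key "jkjfee" = 6a 6b 6a 66 65 65 is exactly B = 6 bytes: K' = 6a 6b 6a 66 65 65.
K' ⊕ ipad = 5c 5d 5c 50 53 53.  K' ⊕ opad = 36 37 36 3a 39 39.
Inner input = (K'⊕ipad) ∥ m = 5c 5d 5c 50 53 53 ∥ 0d 13 57 dc 3c.
Inner hash: even-index sum = 427 mod 256 = 171; odd-index sum = 495 mod 256 = 239 → ab ef.
Outer input = (K'⊕opad) ∥ inner = 36 37 36 3a 39 39 ∥ ab ef.
Outer hash (tag): even-index sum = 336 mod 256 = 80; odd-index sum = 409 mod 256 = 153 → 50 99.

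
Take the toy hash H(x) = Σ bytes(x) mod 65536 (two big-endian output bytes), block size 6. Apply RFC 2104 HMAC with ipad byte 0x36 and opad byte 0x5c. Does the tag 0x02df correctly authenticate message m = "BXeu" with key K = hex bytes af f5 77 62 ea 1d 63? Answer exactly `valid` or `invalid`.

valid

Key hex bytes af f5 77 62 ea 1d 63 is 7 bytes > B = 6, so hash it first: H(key) = 03 e7, then zero-pad to 6 bytes: K' = 03 e7 00 00 00 00.
K' ⊕ ipad = 35 d1 36 36 36 36; K' ⊕ opad = 5f bb 5c 5c 5c 5c.
Inner hash: sum = 53+209+54+54+54+54+66+88+101+117 = 850 → 03 52.
Outer hash (recomputed tag): sum = 95+187+92+92+92+92+3+82 = 735 → 02 df.
Recomputed tag = 02df; claimed = 02df → match.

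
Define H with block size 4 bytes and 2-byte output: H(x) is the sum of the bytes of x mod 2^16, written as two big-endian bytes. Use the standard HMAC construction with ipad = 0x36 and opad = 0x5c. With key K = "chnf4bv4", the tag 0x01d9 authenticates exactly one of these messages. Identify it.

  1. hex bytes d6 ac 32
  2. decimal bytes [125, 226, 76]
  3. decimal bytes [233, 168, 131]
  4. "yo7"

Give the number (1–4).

1

Key "chnf4bv4" = 63 68 6e 66 34 62 76 34 is 8 bytes > B = 4, so hash it first: H(key) = 02 df, then zero-pad to 4 bytes: K' = 02 df 00 00.
K' ⊕ ipad = 34 e9 36 36; K' ⊕ opad = 5e 83 5c 5c.
m1: inner = H(34 e9 36 36 d6 ac 32) = 03 3d; tag = H(5e 83 5c 5c 03 3d) = 01d9 ← matches
m2: inner = H(34 e9 36 36 7d e2 4c) = 03 34; tag = H(5e 83 5c 5c 03 34) = 01d0
m3: inner = H(34 e9 36 36 e9 a8 83) = 03 9d; tag = H(5e 83 5c 5c 03 9d) = 0239
m4: inner = H(34 e9 36 36 79 6f 37) = 02 a8; tag = H(5e 83 5c 5c 02 a8) = 0243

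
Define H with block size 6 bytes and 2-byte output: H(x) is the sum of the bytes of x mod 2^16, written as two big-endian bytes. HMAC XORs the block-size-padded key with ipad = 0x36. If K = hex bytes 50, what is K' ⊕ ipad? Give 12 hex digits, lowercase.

Key hex bytes 50 is 1 byte ≤ B = 6; zero-pad to 6 bytes: K' = 50 00 00 00 00 00.
XOR each byte with 0x36: 50⊕36=66, 00⊕36=36, 00⊕36=36, 00⊕36=36, 00⊕36=36, 00⊕36=36.

663636363636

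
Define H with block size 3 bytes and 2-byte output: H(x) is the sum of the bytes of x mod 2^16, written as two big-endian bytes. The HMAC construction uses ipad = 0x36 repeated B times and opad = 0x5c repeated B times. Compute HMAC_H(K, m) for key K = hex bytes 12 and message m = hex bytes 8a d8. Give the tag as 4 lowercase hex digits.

Key hex bytes 12 is 1 byte ≤ B = 3; zero-pad to 3 bytes: K' = 12 00 00.
K' ⊕ ipad = 24 36 36.  K' ⊕ opad = 4e 5c 5c.
Inner input = (K'⊕ipad) ∥ m = 24 36 36 ∥ 8a d8.
Inner hash: sum = 36+54+54+138+216 = 498 → 01 f2.
Outer input = (K'⊕opad) ∥ inner = 4e 5c 5c ∥ 01 f2.
Outer hash (tag): sum = 78+92+92+1+242 = 505 → 01 f9.

01f9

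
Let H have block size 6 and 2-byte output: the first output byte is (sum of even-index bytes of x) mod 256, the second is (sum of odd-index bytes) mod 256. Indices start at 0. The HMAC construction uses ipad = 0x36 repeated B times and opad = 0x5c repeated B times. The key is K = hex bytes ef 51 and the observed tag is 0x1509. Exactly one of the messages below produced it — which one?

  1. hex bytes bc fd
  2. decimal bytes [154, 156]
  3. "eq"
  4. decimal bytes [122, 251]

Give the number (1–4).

Key hex bytes ef 51 is 2 bytes ≤ B = 6; zero-pad to 6 bytes: K' = ef 51 00 00 00 00.
K' ⊕ ipad = d9 67 36 36 36 36; K' ⊕ opad = b3 0d 5c 5c 5c 5c.
m1: inner = H(d9 67 36 36 36 36 bc fd) = 01 d0; tag = H(b3 0d 5c 5c 5c 5c 01 d0) = 6c95
m2: inner = H(d9 67 36 36 36 36 9a 9c) = df 6f; tag = H(b3 0d 5c 5c 5c 5c df 6f) = 4a34
m3: inner = H(d9 67 36 36 36 36 65 71) = aa 44; tag = H(b3 0d 5c 5c 5c 5c aa 44) = 1509 ← matches
m4: inner = H(d9 67 36 36 36 36 7a fb) = bf ce; tag = H(b3 0d 5c 5c 5c 5c bf ce) = 2a93

3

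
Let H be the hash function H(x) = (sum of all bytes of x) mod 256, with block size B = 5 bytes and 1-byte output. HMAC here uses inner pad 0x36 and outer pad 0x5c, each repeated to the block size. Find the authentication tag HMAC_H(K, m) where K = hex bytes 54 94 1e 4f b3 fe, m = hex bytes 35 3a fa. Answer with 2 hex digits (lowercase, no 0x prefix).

3b

Key hex bytes 54 94 1e 4f b3 fe is 6 bytes > B = 5, so hash it first: H(key) = 06, then zero-pad to 5 bytes: K' = 06 00 00 00 00.
K' ⊕ ipad = 30 36 36 36 36.  K' ⊕ opad = 5a 5c 5c 5c 5c.
Inner input = (K'⊕ipad) ∥ m = 30 36 36 36 36 ∥ 35 3a fa.
Inner hash: sum = 48+54+54+54+54+53+58+250 = 625; mod 256 = 113 → 71.
Outer input = (K'⊕opad) ∥ inner = 5a 5c 5c 5c 5c ∥ 71.
Outer hash (tag): sum = 90+92+92+92+92+113 = 571; mod 256 = 59 → 3b.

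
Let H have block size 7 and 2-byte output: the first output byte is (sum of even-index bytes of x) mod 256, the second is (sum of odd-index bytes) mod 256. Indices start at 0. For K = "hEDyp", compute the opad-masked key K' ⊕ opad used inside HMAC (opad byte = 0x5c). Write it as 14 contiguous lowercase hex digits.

341918252c5c5c

Key "hEDyp" = 68 45 44 79 70 is 5 bytes ≤ B = 7; zero-pad to 7 bytes: K' = 68 45 44 79 70 00 00.
XOR each byte with 0x5c: 68⊕5c=34, 45⊕5c=19, 44⊕5c=18, 79⊕5c=25, 70⊕5c=2c, 00⊕5c=5c, 00⊕5c=5c.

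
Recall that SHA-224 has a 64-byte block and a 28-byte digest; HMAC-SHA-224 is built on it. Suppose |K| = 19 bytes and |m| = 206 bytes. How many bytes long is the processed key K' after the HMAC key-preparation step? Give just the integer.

64

Key is 19 ≤ 64 bytes, zero-padded: |K'| = 64.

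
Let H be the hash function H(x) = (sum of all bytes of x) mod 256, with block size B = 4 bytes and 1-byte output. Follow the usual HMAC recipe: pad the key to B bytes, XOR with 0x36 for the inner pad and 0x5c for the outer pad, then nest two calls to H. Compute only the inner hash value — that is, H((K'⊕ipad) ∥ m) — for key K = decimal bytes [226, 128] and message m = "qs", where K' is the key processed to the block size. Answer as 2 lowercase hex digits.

Key decimal bytes [226, 128] = e2 80 is 2 bytes ≤ B = 4; zero-pad to 4 bytes: K' = e2 80 00 00.
K' ⊕ ipad = d4 b6 36 36.
Inner input = d4 b6 36 36 ∥ 71 73.
Inner hash: sum = 212+182+54+54+113+115 = 730; mod 256 = 218 → da.

da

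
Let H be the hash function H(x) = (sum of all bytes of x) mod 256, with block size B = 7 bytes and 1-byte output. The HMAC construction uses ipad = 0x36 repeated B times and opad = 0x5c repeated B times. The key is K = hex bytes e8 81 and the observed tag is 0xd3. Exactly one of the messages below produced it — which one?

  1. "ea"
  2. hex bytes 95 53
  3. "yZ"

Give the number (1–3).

3

Key hex bytes e8 81 is 2 bytes ≤ B = 7; zero-pad to 7 bytes: K' = e8 81 00 00 00 00 00.
K' ⊕ ipad = de b7 36 36 36 36 36; K' ⊕ opad = b4 dd 5c 5c 5c 5c 5c.
m1: inner = H(de b7 36 36 36 36 36 65 61) = 69; tag = H(b4 dd 5c 5c 5c 5c 5c 69) = c6
m2: inner = H(de b7 36 36 36 36 36 95 53) = 8b; tag = H(b4 dd 5c 5c 5c 5c 5c 8b) = e8
m3: inner = H(de b7 36 36 36 36 36 79 5a) = 76; tag = H(b4 dd 5c 5c 5c 5c 5c 76) = d3 ← matches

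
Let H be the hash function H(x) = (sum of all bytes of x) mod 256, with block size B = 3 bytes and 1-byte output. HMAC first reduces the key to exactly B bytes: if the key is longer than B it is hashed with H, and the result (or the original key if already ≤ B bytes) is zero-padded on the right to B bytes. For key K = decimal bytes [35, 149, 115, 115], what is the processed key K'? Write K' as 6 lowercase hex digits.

|K| = 4 > B = 3, so first hash the key.
H(K): sum = 35+149+115+115 = 414; mod 256 = 158 → 9e.
Zero-pad H(K) = 9e to 3 bytes: K' = 9e 00 00.

9e0000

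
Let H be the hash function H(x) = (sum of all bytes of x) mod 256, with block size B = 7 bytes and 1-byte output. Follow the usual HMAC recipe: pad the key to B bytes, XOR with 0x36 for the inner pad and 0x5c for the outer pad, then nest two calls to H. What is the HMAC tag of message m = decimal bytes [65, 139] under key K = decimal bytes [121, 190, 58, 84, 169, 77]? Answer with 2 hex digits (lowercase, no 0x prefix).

38

Key decimal bytes [121, 190, 58, 84, 169, 77] = 79 be 3a 54 a9 4d is 6 bytes ≤ B = 7; zero-pad to 7 bytes: K' = 79 be 3a 54 a9 4d 00.
K' ⊕ ipad = 4f 88 0c 62 9f 7b 36.  K' ⊕ opad = 25 e2 66 08 f5 11 5c.
Inner input = (K'⊕ipad) ∥ m = 4f 88 0c 62 9f 7b 36 ∥ 41 8b.
Inner hash: sum = 79+136+12+98+159+123+54+65+139 = 865; mod 256 = 97 → 61.
Outer input = (K'⊕opad) ∥ inner = 25 e2 66 08 f5 11 5c ∥ 61.
Outer hash (tag): sum = 37+226+102+8+245+17+92+97 = 824; mod 256 = 56 → 38.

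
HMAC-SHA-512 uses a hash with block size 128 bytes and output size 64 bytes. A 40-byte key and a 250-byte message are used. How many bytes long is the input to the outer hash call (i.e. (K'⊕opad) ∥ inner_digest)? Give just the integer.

Key is 40 ≤ 128 bytes, zero-padded: |K'| = 128.
Outer input = (K'⊕opad) ∥ H(inner) → 128 + 64 = 192 bytes.

192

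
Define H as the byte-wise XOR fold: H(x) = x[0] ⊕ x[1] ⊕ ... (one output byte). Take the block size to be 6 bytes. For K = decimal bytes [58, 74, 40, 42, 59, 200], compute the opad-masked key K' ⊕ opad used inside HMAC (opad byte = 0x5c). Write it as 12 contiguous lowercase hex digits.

Key decimal bytes [58, 74, 40, 42, 59, 200] = 3a 4a 28 2a 3b c8 is exactly B = 6 bytes: K' = 3a 4a 28 2a 3b c8.
XOR each byte with 0x5c: 3a⊕5c=66, 4a⊕5c=16, 28⊕5c=74, 2a⊕5c=76, 3b⊕5c=67, c8⊕5c=94.

661674766794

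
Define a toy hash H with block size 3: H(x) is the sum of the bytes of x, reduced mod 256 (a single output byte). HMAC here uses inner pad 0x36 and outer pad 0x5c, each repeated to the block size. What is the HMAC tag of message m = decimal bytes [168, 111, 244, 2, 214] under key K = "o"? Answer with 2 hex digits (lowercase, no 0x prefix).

Key "o" = 6f is 1 byte ≤ B = 3; zero-pad to 3 bytes: K' = 6f 00 00.
K' ⊕ ipad = 59 36 36.  K' ⊕ opad = 33 5c 5c.
Inner input = (K'⊕ipad) ∥ m = 59 36 36 ∥ a8 6f f4 02 d6.
Inner hash: sum = 89+54+54+168+111+244+2+214 = 936; mod 256 = 168 → a8.
Outer input = (K'⊕opad) ∥ inner = 33 5c 5c ∥ a8.
Outer hash (tag): sum = 51+92+92+168 = 403; mod 256 = 147 → 93.

93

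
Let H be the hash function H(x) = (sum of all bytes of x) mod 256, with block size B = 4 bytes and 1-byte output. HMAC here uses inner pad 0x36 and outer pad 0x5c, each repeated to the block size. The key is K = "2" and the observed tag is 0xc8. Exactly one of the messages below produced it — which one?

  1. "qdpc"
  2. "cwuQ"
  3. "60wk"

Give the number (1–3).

2

Key "2" = 32 is 1 byte ≤ B = 4; zero-pad to 4 bytes: K' = 32 00 00 00.
K' ⊕ ipad = 04 36 36 36; K' ⊕ opad = 6e 5c 5c 5c.
m1: inner = H(04 36 36 36 71 64 70 63) = 4e; tag = H(6e 5c 5c 5c 4e) = d0
m2: inner = H(04 36 36 36 63 77 75 51) = 46; tag = H(6e 5c 5c 5c 46) = c8 ← matches
m3: inner = H(04 36 36 36 36 30 77 6b) = ee; tag = H(6e 5c 5c 5c ee) = 70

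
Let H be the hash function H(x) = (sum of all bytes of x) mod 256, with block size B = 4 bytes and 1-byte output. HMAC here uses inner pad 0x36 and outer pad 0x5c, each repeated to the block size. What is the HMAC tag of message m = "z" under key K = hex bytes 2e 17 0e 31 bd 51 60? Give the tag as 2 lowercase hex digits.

a2

Key hex bytes 2e 17 0e 31 bd 51 60 is 7 bytes > B = 4, so hash it first: H(key) = f2, then zero-pad to 4 bytes: K' = f2 00 00 00.
K' ⊕ ipad = c4 36 36 36.  K' ⊕ opad = ae 5c 5c 5c.
Inner input = (K'⊕ipad) ∥ m = c4 36 36 36 ∥ 7a.
Inner hash: sum = 196+54+54+54+122 = 480; mod 256 = 224 → e0.
Outer input = (K'⊕opad) ∥ inner = ae 5c 5c 5c ∥ e0.
Outer hash (tag): sum = 174+92+92+92+224 = 674; mod 256 = 162 → a2.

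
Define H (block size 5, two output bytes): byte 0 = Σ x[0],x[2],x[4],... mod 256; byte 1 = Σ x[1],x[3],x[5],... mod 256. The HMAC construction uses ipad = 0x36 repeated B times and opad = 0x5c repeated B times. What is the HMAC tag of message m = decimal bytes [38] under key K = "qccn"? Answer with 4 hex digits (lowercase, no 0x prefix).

Key "qccn" = 71 63 63 6e is 4 bytes ≤ B = 5; zero-pad to 5 bytes: K' = 71 63 63 6e 00.
K' ⊕ ipad = 47 55 55 58 36.  K' ⊕ opad = 2d 3f 3f 32 5c.
Inner input = (K'⊕ipad) ∥ m = 47 55 55 58 36 ∥ 26.
Inner hash: even-index sum = 210 mod 256 = 210; odd-index sum = 211 mod 256 = 211 → d2 d3.
Outer input = (K'⊕opad) ∥ inner = 2d 3f 3f 32 5c ∥ d2 d3.
Outer hash (tag): even-index sum = 411 mod 256 = 155; odd-index sum = 323 mod 256 = 67 → 9b 43.

9b43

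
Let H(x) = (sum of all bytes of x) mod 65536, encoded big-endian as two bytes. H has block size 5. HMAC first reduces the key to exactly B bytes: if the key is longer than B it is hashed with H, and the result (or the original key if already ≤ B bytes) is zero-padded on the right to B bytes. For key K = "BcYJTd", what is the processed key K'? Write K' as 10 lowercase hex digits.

0200000000

|K| = 6 > B = 5, so first hash the key.
H(K): sum = 66+99+89+74+84+100 = 512 → 02 00.
Zero-pad H(K) = 02 00 to 5 bytes: K' = 02 00 00 00 00.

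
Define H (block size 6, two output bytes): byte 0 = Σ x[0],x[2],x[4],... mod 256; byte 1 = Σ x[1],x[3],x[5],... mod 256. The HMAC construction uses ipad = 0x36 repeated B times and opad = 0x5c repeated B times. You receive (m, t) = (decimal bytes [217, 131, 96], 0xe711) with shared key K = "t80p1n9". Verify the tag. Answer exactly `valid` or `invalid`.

Key "t80p1n9" = 74 38 30 70 31 6e 39 is 7 bytes > B = 6, so hash it first: H(key) = 0e 16, then zero-pad to 6 bytes: K' = 0e 16 00 00 00 00.
K' ⊕ ipad = 38 20 36 36 36 36; K' ⊕ opad = 52 4a 5c 5c 5c 5c.
Inner hash: even-index sum = 477 mod 256 = 221; odd-index sum = 271 mod 256 = 15 → dd 0f.
Outer hash (recomputed tag): even-index sum = 487 mod 256 = 231; odd-index sum = 273 mod 256 = 17 → e7 11.
Recomputed tag = e711; claimed = e711 → match.

valid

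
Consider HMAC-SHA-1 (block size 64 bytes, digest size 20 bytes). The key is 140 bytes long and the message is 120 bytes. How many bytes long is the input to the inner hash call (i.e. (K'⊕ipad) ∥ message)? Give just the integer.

184

Key is 140 > 64 bytes, so it is hashed to 20 bytes then zero-padded to 64: |K'| = 64.
Inner input = (K'⊕ipad) ∥ m → 64 + 120 = 184 bytes.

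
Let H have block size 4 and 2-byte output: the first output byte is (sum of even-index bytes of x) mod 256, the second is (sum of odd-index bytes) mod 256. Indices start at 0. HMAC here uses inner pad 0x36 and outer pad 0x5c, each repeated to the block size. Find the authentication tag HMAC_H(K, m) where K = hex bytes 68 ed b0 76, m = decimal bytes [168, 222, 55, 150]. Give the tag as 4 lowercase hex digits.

e36a

Key hex bytes 68 ed b0 76 is exactly B = 4 bytes: K' = 68 ed b0 76.
K' ⊕ ipad = 5e db 86 40.  K' ⊕ opad = 34 b1 ec 2a.
Inner input = (K'⊕ipad) ∥ m = 5e db 86 40 ∥ a8 de 37 96.
Inner hash: even-index sum = 451 mod 256 = 195; odd-index sum = 655 mod 256 = 143 → c3 8f.
Outer input = (K'⊕opad) ∥ inner = 34 b1 ec 2a ∥ c3 8f.
Outer hash (tag): even-index sum = 483 mod 256 = 227; odd-index sum = 362 mod 256 = 106 → e3 6a.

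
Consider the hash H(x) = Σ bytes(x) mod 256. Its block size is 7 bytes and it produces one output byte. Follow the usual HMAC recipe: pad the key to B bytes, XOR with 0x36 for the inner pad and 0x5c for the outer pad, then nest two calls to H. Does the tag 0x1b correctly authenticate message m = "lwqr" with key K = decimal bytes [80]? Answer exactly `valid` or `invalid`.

Key decimal bytes [80] = 50 is 1 byte ≤ B = 7; zero-pad to 7 bytes: K' = 50 00 00 00 00 00 00.
K' ⊕ ipad = 66 36 36 36 36 36 36; K' ⊕ opad = 0c 5c 5c 5c 5c 5c 5c.
Inner hash: sum = 102+54+54+54+54+54+54+108+119+113+114 = 880; mod 256 = 112 → 70.
Outer hash (recomputed tag): sum = 12+92+92+92+92+92+92+112 = 676; mod 256 = 164 → a4.
Recomputed tag = a4; claimed = 1b → mismatch.

invalid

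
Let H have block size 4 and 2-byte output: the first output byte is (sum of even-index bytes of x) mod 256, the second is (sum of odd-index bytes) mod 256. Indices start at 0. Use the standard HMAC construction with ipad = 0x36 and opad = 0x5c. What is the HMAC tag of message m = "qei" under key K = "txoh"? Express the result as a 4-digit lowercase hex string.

d069

Key "txoh" = 74 78 6f 68 is exactly B = 4 bytes: K' = 74 78 6f 68.
K' ⊕ ipad = 42 4e 59 5e.  K' ⊕ opad = 28 24 33 34.
Inner input = (K'⊕ipad) ∥ m = 42 4e 59 5e ∥ 71 65 69.
Inner hash: even-index sum = 373 mod 256 = 117; odd-index sum = 273 mod 256 = 17 → 75 11.
Outer input = (K'⊕opad) ∥ inner = 28 24 33 34 ∥ 75 11.
Outer hash (tag): even-index sum = 208 mod 256 = 208; odd-index sum = 105 mod 256 = 105 → d0 69.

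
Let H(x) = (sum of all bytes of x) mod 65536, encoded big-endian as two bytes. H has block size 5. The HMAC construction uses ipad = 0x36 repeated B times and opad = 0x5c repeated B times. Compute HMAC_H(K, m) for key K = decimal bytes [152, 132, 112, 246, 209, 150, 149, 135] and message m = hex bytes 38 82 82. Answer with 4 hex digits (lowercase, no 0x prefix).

Key decimal bytes [152, 132, 112, 246, 209, 150, 149, 135] = 98 84 70 f6 d1 96 95 87 is 8 bytes > B = 5, so hash it first: H(key) = 05 05, then zero-pad to 5 bytes: K' = 05 05 00 00 00.
K' ⊕ ipad = 33 33 36 36 36.  K' ⊕ opad = 59 59 5c 5c 5c.
Inner input = (K'⊕ipad) ∥ m = 33 33 36 36 36 ∥ 38 82 82.
Inner hash: sum = 51+51+54+54+54+56+130+130 = 580 → 02 44.
Outer input = (K'⊕opad) ∥ inner = 59 59 5c 5c 5c ∥ 02 44.
Outer hash (tag): sum = 89+89+92+92+92+2+68 = 524 → 02 0c.

020c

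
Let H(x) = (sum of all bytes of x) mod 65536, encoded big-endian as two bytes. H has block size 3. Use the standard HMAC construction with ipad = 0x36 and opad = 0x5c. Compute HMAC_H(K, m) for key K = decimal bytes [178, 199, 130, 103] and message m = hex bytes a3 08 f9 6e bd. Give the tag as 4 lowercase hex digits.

0188

Key decimal bytes [178, 199, 130, 103] = b2 c7 82 67 is 4 bytes > B = 3, so hash it first: H(key) = 02 62, then zero-pad to 3 bytes: K' = 02 62 00.
K' ⊕ ipad = 34 54 36.  K' ⊕ opad = 5e 3e 5c.
Inner input = (K'⊕ipad) ∥ m = 34 54 36 ∥ a3 08 f9 6e bd.
Inner hash: sum = 52+84+54+163+8+249+110+189 = 909 → 03 8d.
Outer input = (K'⊕opad) ∥ inner = 5e 3e 5c ∥ 03 8d.
Outer hash (tag): sum = 94+62+92+3+141 = 392 → 01 88.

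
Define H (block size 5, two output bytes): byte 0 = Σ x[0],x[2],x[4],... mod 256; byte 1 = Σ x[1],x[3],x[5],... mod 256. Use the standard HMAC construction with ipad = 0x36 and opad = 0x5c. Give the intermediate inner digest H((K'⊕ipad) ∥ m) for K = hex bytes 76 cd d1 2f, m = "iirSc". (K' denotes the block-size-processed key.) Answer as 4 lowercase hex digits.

Key hex bytes 76 cd d1 2f is 4 bytes ≤ B = 5; zero-pad to 5 bytes: K' = 76 cd d1 2f 00.
K' ⊕ ipad = 40 fb e7 19 36.
Inner input = 40 fb e7 19 36 ∥ 69 69 72 53 63.
Inner hash: even-index sum = 537 mod 256 = 25; odd-index sum = 594 mod 256 = 82 → 19 52.

1952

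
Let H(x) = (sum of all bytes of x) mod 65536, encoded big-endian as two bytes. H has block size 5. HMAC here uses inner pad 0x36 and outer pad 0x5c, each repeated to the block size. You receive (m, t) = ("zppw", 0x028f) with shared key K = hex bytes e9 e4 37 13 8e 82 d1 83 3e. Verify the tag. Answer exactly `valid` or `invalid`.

invalid

Key hex bytes e9 e4 37 13 8e 82 d1 83 3e is 9 bytes > B = 5, so hash it first: H(key) = 04 b9, then zero-pad to 5 bytes: K' = 04 b9 00 00 00.
K' ⊕ ipad = 32 8f 36 36 36; K' ⊕ opad = 58 e5 5c 5c 5c.
Inner hash: sum = 50+143+54+54+54+122+112+112+119 = 820 → 03 34.
Outer hash (recomputed tag): sum = 88+229+92+92+92+3+52 = 648 → 02 88.
Recomputed tag = 0288; claimed = 028f → mismatch.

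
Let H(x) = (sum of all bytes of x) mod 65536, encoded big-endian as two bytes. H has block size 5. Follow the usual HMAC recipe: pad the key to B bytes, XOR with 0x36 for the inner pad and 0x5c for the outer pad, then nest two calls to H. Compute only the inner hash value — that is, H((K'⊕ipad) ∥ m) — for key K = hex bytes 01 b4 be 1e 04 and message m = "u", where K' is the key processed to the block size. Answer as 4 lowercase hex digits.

0210

Key hex bytes 01 b4 be 1e 04 is exactly B = 5 bytes: K' = 01 b4 be 1e 04.
K' ⊕ ipad = 37 82 88 28 32.
Inner input = 37 82 88 28 32 ∥ 75.
Inner hash: sum = 55+130+136+40+50+117 = 528 → 02 10.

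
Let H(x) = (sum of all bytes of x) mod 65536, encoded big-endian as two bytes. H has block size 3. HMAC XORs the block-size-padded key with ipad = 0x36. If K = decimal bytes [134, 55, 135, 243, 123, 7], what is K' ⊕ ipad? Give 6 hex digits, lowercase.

Key decimal bytes [134, 55, 135, 243, 123, 7] = 86 37 87 f3 7b 07 is 6 bytes > B = 3, so hash it first: H(key) = 02 b9, then zero-pad to 3 bytes: K' = 02 b9 00.
XOR each byte with 0x36: 02⊕36=34, b9⊕36=8f, 00⊕36=36.

348f36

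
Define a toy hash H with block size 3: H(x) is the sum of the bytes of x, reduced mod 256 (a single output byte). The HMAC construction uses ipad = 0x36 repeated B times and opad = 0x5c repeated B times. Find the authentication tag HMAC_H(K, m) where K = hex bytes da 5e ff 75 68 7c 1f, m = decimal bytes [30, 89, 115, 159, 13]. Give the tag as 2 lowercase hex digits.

Key hex bytes da 5e ff 75 68 7c 1f is 7 bytes > B = 3, so hash it first: H(key) = af, then zero-pad to 3 bytes: K' = af 00 00.
K' ⊕ ipad = 99 36 36.  K' ⊕ opad = f3 5c 5c.
Inner input = (K'⊕ipad) ∥ m = 99 36 36 ∥ 1e 59 73 9f 0d.
Inner hash: sum = 153+54+54+30+89+115+159+13 = 667; mod 256 = 155 → 9b.
Outer input = (K'⊕opad) ∥ inner = f3 5c 5c ∥ 9b.
Outer hash (tag): sum = 243+92+92+155 = 582; mod 256 = 70 → 46.

46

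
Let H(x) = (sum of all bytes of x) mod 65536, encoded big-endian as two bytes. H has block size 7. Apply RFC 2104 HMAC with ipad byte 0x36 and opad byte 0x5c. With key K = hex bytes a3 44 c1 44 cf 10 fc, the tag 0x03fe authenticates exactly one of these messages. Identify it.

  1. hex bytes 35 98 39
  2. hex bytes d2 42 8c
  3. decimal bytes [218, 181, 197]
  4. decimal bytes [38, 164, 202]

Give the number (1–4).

3

Key hex bytes a3 44 c1 44 cf 10 fc is exactly B = 7 bytes: K' = a3 44 c1 44 cf 10 fc.
K' ⊕ ipad = 95 72 f7 72 f9 26 ca; K' ⊕ opad = ff 18 9d 18 93 4c a0.
m1: inner = H(95 72 f7 72 f9 26 ca 35 98 39) = 05 5f; tag = H(ff 18 9d 18 93 4c a0 05 5f) = 03af
m2: inner = H(95 72 f7 72 f9 26 ca d2 42 8c) = 05 f9; tag = H(ff 18 9d 18 93 4c a0 05 f9) = 0449
m3: inner = H(95 72 f7 72 f9 26 ca da b5 c5) = 06 ad; tag = H(ff 18 9d 18 93 4c a0 06 ad) = 03fe ← matches
m4: inner = H(95 72 f7 72 f9 26 ca 26 a4 ca) = 05 ed; tag = H(ff 18 9d 18 93 4c a0 05 ed) = 043d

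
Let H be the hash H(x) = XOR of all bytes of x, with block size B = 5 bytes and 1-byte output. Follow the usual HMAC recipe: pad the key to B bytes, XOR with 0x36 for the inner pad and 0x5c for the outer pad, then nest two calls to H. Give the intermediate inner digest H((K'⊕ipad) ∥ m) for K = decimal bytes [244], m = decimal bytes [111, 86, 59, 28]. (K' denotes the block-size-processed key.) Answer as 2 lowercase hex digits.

Key decimal bytes [244] = f4 is 1 byte ≤ B = 5; zero-pad to 5 bytes: K' = f4 00 00 00 00.
K' ⊕ ipad = c2 36 36 36 36.
Inner input = c2 36 36 36 36 ∥ 6f 56 3b 1c.
Inner hash: XOR c2⊕36⊕36⊕36⊕36⊕6f⊕56⊕3b⊕1c = dc.

dc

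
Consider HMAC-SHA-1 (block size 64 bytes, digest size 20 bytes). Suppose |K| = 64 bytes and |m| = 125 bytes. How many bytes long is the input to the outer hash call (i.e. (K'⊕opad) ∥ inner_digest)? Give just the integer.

84

Key is 64 ≤ 64 bytes, zero-padded: |K'| = 64.
Outer input = (K'⊕opad) ∥ H(inner) → 64 + 20 = 84 bytes.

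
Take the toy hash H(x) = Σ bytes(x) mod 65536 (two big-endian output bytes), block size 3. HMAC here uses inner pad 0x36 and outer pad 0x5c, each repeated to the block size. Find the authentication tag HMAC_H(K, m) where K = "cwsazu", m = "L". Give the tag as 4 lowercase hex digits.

Key "cwsazu" = 63 77 73 61 7a 75 is 6 bytes > B = 3, so hash it first: H(key) = 02 9d, then zero-pad to 3 bytes: K' = 02 9d 00.
K' ⊕ ipad = 34 ab 36.  K' ⊕ opad = 5e c1 5c.
Inner input = (K'⊕ipad) ∥ m = 34 ab 36 ∥ 4c.
Inner hash: sum = 52+171+54+76 = 353 → 01 61.
Outer input = (K'⊕opad) ∥ inner = 5e c1 5c ∥ 01 61.
Outer hash (tag): sum = 94+193+92+1+97 = 477 → 01 dd.

01dd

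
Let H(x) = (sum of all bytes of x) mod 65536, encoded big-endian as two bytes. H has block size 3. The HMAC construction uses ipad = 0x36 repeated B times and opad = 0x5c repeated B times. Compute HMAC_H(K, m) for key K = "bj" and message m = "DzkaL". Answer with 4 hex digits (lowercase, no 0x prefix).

018e

Key "bj" = 62 6a is 2 bytes ≤ B = 3; zero-pad to 3 bytes: K' = 62 6a 00.
K' ⊕ ipad = 54 5c 36.  K' ⊕ opad = 3e 36 5c.
Inner input = (K'⊕ipad) ∥ m = 54 5c 36 ∥ 44 7a 6b 61 4c.
Inner hash: sum = 84+92+54+68+122+107+97+76 = 700 → 02 bc.
Outer input = (K'⊕opad) ∥ inner = 3e 36 5c ∥ 02 bc.
Outer hash (tag): sum = 62+54+92+2+188 = 398 → 01 8e.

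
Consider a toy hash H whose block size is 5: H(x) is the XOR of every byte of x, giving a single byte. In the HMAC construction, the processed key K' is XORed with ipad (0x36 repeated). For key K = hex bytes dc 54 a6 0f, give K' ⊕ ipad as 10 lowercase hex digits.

Key hex bytes dc 54 a6 0f is 4 bytes ≤ B = 5; zero-pad to 5 bytes: K' = dc 54 a6 0f 00.
XOR each byte with 0x36: dc⊕36=ea, 54⊕36=62, a6⊕36=90, 0f⊕36=39, 00⊕36=36.

ea62903936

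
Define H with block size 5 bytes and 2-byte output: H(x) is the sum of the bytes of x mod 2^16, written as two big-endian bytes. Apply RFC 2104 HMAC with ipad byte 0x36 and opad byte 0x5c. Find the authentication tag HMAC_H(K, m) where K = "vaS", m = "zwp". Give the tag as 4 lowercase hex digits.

01f9

Key "vaS" = 76 61 53 is 3 bytes ≤ B = 5; zero-pad to 5 bytes: K' = 76 61 53 00 00.
K' ⊕ ipad = 40 57 65 36 36.  K' ⊕ opad = 2a 3d 0f 5c 5c.
Inner input = (K'⊕ipad) ∥ m = 40 57 65 36 36 ∥ 7a 77 70.
Inner hash: sum = 64+87+101+54+54+122+119+112 = 713 → 02 c9.
Outer input = (K'⊕opad) ∥ inner = 2a 3d 0f 5c 5c ∥ 02 c9.
Outer hash (tag): sum = 42+61+15+92+92+2+201 = 505 → 01 f9.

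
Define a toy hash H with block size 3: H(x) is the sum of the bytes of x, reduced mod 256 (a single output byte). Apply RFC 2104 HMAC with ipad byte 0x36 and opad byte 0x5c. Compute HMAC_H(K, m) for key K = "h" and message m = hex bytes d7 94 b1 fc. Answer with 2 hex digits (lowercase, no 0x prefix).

ce

Key "h" = 68 is 1 byte ≤ B = 3; zero-pad to 3 bytes: K' = 68 00 00.
K' ⊕ ipad = 5e 36 36.  K' ⊕ opad = 34 5c 5c.
Inner input = (K'⊕ipad) ∥ m = 5e 36 36 ∥ d7 94 b1 fc.
Inner hash: sum = 94+54+54+215+148+177+252 = 994; mod 256 = 226 → e2.
Outer input = (K'⊕opad) ∥ inner = 34 5c 5c ∥ e2.
Outer hash (tag): sum = 52+92+92+226 = 462; mod 256 = 206 → ce.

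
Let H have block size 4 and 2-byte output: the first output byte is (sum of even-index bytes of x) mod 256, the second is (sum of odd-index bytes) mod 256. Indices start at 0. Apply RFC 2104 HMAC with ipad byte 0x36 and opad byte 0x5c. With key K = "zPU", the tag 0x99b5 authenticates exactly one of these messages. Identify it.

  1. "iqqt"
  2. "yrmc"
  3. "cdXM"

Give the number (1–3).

Key "zPU" = 7a 50 55 is 3 bytes ≤ B = 4; zero-pad to 4 bytes: K' = 7a 50 55 00.
K' ⊕ ipad = 4c 66 63 36; K' ⊕ opad = 26 0c 09 5c.
m1: inner = H(4c 66 63 36 69 71 71 74) = 89 81; tag = H(26 0c 09 5c 89 81) = b8e9
m2: inner = H(4c 66 63 36 79 72 6d 63) = 95 71; tag = H(26 0c 09 5c 95 71) = c4d9
m3: inner = H(4c 66 63 36 63 64 58 4d) = 6a 4d; tag = H(26 0c 09 5c 6a 4d) = 99b5 ← matches

3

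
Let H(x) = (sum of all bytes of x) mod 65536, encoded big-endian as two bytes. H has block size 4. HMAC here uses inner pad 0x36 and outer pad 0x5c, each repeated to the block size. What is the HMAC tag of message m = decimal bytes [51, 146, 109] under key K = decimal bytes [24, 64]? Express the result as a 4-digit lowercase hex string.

015c

Key decimal bytes [24, 64] = 18 40 is 2 bytes ≤ B = 4; zero-pad to 4 bytes: K' = 18 40 00 00.
K' ⊕ ipad = 2e 76 36 36.  K' ⊕ opad = 44 1c 5c 5c.
Inner input = (K'⊕ipad) ∥ m = 2e 76 36 36 ∥ 33 92 6d.
Inner hash: sum = 46+118+54+54+51+146+109 = 578 → 02 42.
Outer input = (K'⊕opad) ∥ inner = 44 1c 5c 5c ∥ 02 42.
Outer hash (tag): sum = 68+28+92+92+2+66 = 348 → 01 5c.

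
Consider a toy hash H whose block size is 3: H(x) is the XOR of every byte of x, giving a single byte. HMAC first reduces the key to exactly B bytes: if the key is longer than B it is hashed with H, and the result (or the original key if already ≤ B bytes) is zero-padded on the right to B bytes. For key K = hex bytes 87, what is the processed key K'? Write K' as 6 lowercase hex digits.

Key hex bytes 87 is 1 byte ≤ B = 3; zero-pad to 3 bytes: K' = 87 00 00.

870000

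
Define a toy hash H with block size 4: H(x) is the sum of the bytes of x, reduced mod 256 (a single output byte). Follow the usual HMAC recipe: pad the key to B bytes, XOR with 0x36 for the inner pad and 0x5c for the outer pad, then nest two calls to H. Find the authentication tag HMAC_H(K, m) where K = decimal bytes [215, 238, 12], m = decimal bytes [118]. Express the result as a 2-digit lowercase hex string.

88

Key decimal bytes [215, 238, 12] = d7 ee 0c is 3 bytes ≤ B = 4; zero-pad to 4 bytes: K' = d7 ee 0c 00.
K' ⊕ ipad = e1 d8 3a 36.  K' ⊕ opad = 8b b2 50 5c.
Inner input = (K'⊕ipad) ∥ m = e1 d8 3a 36 ∥ 76.
Inner hash: sum = 225+216+58+54+118 = 671; mod 256 = 159 → 9f.
Outer input = (K'⊕opad) ∥ inner = 8b b2 50 5c ∥ 9f.
Outer hash (tag): sum = 139+178+80+92+159 = 648; mod 256 = 136 → 88.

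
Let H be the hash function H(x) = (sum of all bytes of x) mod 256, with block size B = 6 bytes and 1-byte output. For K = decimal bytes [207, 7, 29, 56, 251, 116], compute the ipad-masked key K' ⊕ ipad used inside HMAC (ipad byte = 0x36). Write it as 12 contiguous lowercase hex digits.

Key decimal bytes [207, 7, 29, 56, 251, 116] = cf 07 1d 38 fb 74 is exactly B = 6 bytes: K' = cf 07 1d 38 fb 74.
XOR each byte with 0x36: cf⊕36=f9, 07⊕36=31, 1d⊕36=2b, 38⊕36=0e, fb⊕36=cd, 74⊕36=42.

f9312b0ecd42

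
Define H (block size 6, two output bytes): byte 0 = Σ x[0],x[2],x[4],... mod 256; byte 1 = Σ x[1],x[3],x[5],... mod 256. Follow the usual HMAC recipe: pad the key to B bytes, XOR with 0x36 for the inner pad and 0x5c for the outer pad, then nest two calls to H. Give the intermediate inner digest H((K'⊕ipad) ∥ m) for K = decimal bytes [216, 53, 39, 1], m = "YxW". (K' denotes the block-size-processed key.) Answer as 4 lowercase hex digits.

e5e8

Key decimal bytes [216, 53, 39, 1] = d8 35 27 01 is 4 bytes ≤ B = 6; zero-pad to 6 bytes: K' = d8 35 27 01 00 00.
K' ⊕ ipad = ee 03 11 37 36 36.
Inner input = ee 03 11 37 36 36 ∥ 59 78 57.
Inner hash: even-index sum = 485 mod 256 = 229; odd-index sum = 232 mod 256 = 232 → e5 e8.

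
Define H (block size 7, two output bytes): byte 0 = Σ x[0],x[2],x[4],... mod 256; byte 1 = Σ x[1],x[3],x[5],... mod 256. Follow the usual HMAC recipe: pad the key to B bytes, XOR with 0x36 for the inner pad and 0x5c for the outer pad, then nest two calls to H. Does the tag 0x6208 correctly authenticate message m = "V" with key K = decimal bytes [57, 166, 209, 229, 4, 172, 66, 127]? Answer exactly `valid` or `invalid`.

invalid

Key decimal bytes [57, 166, 209, 229, 4, 172, 66, 127] = 39 a6 d1 e5 04 ac 42 7f is 8 bytes > B = 7, so hash it first: H(key) = 50 b6, then zero-pad to 7 bytes: K' = 50 b6 00 00 00 00 00.
K' ⊕ ipad = 66 80 36 36 36 36 36; K' ⊕ opad = 0c ea 5c 5c 5c 5c 5c.
Inner hash: even-index sum = 264 mod 256 = 8; odd-index sum = 322 mod 256 = 66 → 08 42.
Outer hash (recomputed tag): even-index sum = 354 mod 256 = 98; odd-index sum = 426 mod 256 = 170 → 62 aa.
Recomputed tag = 62aa; claimed = 6208 → mismatch.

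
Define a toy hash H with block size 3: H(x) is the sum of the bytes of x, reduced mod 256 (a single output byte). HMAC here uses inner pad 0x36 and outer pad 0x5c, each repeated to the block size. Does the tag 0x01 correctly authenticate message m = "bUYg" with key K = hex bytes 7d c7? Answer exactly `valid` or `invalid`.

Key hex bytes 7d c7 is 2 bytes ≤ B = 3; zero-pad to 3 bytes: K' = 7d c7 00.
K' ⊕ ipad = 4b f1 36; K' ⊕ opad = 21 9b 5c.
Inner hash: sum = 75+241+54+98+85+89+103 = 745; mod 256 = 233 → e9.
Outer hash (recomputed tag): sum = 33+155+92+233 = 513; mod 256 = 1 → 01.
Recomputed tag = 01; claimed = 01 → match.

valid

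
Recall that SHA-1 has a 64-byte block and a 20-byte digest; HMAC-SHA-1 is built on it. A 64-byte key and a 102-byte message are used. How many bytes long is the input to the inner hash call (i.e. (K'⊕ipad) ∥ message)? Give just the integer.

Key is 64 ≤ 64 bytes, zero-padded: |K'| = 64.
Inner input = (K'⊕ipad) ∥ m → 64 + 102 = 166 bytes.

166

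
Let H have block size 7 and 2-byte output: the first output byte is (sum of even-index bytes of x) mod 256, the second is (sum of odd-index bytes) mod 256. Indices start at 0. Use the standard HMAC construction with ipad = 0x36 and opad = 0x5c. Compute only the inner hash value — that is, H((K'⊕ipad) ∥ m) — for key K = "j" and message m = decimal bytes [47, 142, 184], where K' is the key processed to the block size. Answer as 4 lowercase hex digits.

8c89

Key "j" = 6a is 1 byte ≤ B = 7; zero-pad to 7 bytes: K' = 6a 00 00 00 00 00 00.
K' ⊕ ipad = 5c 36 36 36 36 36 36.
Inner input = 5c 36 36 36 36 36 36 ∥ 2f 8e b8.
Inner hash: even-index sum = 396 mod 256 = 140; odd-index sum = 393 mod 256 = 137 → 8c 89.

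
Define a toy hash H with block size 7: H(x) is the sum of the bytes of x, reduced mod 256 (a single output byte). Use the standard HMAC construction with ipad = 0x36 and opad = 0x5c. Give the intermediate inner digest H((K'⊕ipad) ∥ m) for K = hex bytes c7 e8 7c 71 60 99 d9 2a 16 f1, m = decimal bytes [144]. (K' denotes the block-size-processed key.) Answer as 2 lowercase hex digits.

7d

Key hex bytes c7 e8 7c 71 60 99 d9 2a 16 f1 is 10 bytes > B = 7, so hash it first: H(key) = 9f, then zero-pad to 7 bytes: K' = 9f 00 00 00 00 00 00.
K' ⊕ ipad = a9 36 36 36 36 36 36.
Inner input = a9 36 36 36 36 36 36 ∥ 90.
Inner hash: sum = 169+54+54+54+54+54+54+144 = 637; mod 256 = 125 → 7d.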